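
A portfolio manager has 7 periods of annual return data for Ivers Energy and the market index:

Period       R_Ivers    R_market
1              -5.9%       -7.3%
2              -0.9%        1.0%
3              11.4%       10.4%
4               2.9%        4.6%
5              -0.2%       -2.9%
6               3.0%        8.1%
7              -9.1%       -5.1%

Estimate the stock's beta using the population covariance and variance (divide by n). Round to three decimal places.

0.895

Mean R_i = (-5.9 − 0.9 + 11.4 + 2.9 − 0.2 + 3.0 − 9.1) / 7 = 0.1714%
Mean R_m = (-7.3 + 1.0 + 10.4 + 4.6 − 2.9 + 8.1 − 5.1) / 7 = 1.2571%
Σ(R_i − R̄_i)(R_m − R̄_m) = 243.8514  ⇒  Cov = 243.8514 / 7 = 34.8359
Σ(R_m − R̄_m)² = 272.5771  ⇒  Var(R_m) = 272.5771 / 7 = 38.9396
β = Cov / Var(R_m) = 34.8359 / 38.9396 = 0.8946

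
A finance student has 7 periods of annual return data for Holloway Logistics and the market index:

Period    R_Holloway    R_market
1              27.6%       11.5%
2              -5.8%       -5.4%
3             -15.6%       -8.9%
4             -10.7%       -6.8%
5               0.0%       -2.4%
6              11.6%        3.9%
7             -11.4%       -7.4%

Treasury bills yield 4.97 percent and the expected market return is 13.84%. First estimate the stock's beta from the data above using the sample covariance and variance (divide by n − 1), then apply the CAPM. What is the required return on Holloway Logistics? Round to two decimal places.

Mean R_i = (27.6 − 5.8 − 15.6 − 10.7 + 0.0 + 11.6 − 11.4) / 7 = -0.6143%
Mean R_m = (11.5 − 5.4 − 8.9 − 6.8 − 2.4 + 3.9 − 7.4) / 7 = -2.2143%
Σ(R_i − R̄_i)(R_m − R̄_m) = 680.3986  ⇒  Cov = 680.3986 / 6 = 113.3998
Σ(R_m − R̄_m)² = 328.2686  ⇒  Var(R_m) = 328.2686 / 6 = 54.7114
β = Cov / Var(R_m) = 113.3998 / 54.7114 = 2.0727
MRP = 13.84% − 4.97% = 8.87%
E(R) = R_f + β × MRP = 4.97% + 2.0727 × 8.87% = 23.35%

23.35%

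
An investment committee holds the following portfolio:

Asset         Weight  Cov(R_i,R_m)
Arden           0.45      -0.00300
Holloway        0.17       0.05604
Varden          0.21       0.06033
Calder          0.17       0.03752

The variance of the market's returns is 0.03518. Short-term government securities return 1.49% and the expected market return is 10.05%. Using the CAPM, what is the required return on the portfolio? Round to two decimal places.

8.11%

β_Arden = -0.00300 / 0.03518 = -0.0853
β_Holloway = 0.05604 / 0.03518 = 1.5930
β_Varden = 0.06033 / 0.03518 = 1.7149
β_Calder = 0.03752 / 0.03518 = 1.0665
β_P = Σ w_i β_i = 0.45×-0.0853 + 0.17×1.5930 + 0.21×1.7149 + 0.17×1.0665 = 0.7739
MRP = 10.05% − 1.49% = 8.56%
E(R_P) = R_f + β_P × MRP = 1.49% + 0.7739 × 8.56% = 8.11%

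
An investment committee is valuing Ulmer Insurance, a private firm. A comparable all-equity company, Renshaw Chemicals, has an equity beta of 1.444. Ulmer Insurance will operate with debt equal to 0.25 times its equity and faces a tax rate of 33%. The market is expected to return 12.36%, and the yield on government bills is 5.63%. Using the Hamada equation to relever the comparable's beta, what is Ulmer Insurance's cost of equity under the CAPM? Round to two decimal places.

β_L = β_U × [1 + (1 − t)(D/E)] = 1.444 × [1 + (1 − 0.33) × 0.25]
    = 1.444 × [1 + 0.67 × 0.25] = 1.444 × 1.1675 = 1.6859
MRP = 12.36% − 5.63% = 6.73%
E(R) = R_f + β_L × MRP = 5.63% + 1.6859 × 6.73% = 16.98%

16.98%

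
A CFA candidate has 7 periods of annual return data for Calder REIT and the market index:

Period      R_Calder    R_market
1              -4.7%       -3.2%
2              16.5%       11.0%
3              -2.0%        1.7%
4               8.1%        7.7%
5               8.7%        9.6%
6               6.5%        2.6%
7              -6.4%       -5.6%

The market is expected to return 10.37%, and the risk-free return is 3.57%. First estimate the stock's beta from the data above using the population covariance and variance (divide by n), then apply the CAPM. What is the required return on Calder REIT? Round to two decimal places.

12.00%

Mean R_i = (-4.7 + 16.5 − 2.0 + 8.1 + 8.7 + 6.5 − 6.4) / 7 = 3.8143%
Mean R_m = (-3.2 + 11.0 + 1.7 + 7.7 + 9.6 + 2.6 − 5.6) / 7 = 3.4000%
Σ(R_i − R̄_i)(R_m − R̄_m) = 300.9900  ⇒  Cov = 300.9900 / 7 = 42.9986
Σ(R_m − R̄_m)² = 242.7800  ⇒  Var(R_m) = 242.7800 / 7 = 34.6829
β = Cov / Var(R_m) = 42.9986 / 34.6829 = 1.2398
MRP = 10.37% − 3.57% = 6.80%
E(R) = R_f + β × MRP = 3.57% + 1.2398 × 6.80% = 12.00%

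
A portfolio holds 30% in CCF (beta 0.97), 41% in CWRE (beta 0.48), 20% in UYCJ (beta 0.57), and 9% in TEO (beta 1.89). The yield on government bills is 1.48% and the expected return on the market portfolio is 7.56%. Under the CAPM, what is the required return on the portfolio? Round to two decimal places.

6.17%

β_P = Σ w_i β_i = 0.30×0.97 + 0.41×0.48 + 0.20×0.57 + 0.09×1.89 = 0.7719
MRP = 7.56% − 1.48% = 6.08%
E(R_P) = R_f + β_P × MRP = 1.48% + 0.7719 × 6.08% = 6.17%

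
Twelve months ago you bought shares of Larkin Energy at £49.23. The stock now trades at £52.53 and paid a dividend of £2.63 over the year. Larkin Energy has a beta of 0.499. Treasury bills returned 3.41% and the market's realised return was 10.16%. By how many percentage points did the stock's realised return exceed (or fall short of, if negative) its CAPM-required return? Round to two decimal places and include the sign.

+5.27%

Realised HPR = (P1 + D1 − P0) / P0 = (52.53 + 2.63 − 49.23) / 49.23 = 5.93 / 49.23 = 12.0455%
MRP = 10.16% − 3.41% = 6.75%
CAPM required = R_f + β·MRP = 3.41% + 0.499 × 6.75% = 6.77825%
α = realised − required = 12.0455% − 6.77825% = +5.27%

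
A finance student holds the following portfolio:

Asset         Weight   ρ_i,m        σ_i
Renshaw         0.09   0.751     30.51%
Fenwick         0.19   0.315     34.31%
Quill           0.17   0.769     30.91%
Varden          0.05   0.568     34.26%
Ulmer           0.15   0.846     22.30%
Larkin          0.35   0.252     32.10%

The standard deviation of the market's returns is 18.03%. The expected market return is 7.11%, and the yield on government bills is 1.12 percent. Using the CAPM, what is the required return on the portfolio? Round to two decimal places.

β_Renshaw = 0.751 × 30.51% / 18.03% = 1.2708
β_Fenwick = 0.315 × 34.31% / 18.03% = 0.5994
β_Quill = 0.769 × 30.91% / 18.03% = 1.3183
β_Varden = 0.568 × 34.26% / 18.03% = 1.0793
β_Ulmer = 0.846 × 22.30% / 18.03% = 1.0464
β_Larkin = 0.252 × 32.10% / 18.03% = 0.4487
β_P = Σ w_i β_i = 0.09×1.2708 + 0.19×0.5994 + 0.17×1.3183 + 0.05×1.0793 + 0.15×1.0464 + 0.35×0.4487 = 0.8203
MRP = 7.11% − 1.12% = 5.99%
E(R_P) = R_f + β_P × MRP = 1.12% + 0.8203 × 5.99% = 6.03%

6.03%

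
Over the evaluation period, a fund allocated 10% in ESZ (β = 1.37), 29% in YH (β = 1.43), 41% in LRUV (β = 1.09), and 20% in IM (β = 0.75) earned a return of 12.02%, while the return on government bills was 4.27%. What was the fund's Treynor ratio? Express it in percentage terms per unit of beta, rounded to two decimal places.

β_P = 0.10×1.37 + 0.29×1.43 + 0.41×1.09 + 0.20×0.75 = 1.1486
Treynor = (R_P − R_f) / β_P = (12.02% − 4.27%) / 1.1486 = 7.75% / 1.1486 = 6.75%

6.75%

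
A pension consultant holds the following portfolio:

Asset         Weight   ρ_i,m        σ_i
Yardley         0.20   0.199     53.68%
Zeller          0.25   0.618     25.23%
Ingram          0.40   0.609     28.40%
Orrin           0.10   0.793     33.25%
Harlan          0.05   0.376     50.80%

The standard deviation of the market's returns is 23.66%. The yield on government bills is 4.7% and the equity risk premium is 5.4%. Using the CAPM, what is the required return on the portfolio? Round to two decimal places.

β_Yardley = 0.199 × 53.68% / 23.66% = 0.4515
β_Zeller = 0.618 × 25.23% / 23.66% = 0.6590
β_Ingram = 0.609 × 28.40% / 23.66% = 0.7310
β_Orrin = 0.793 × 33.25% / 23.66% = 1.1144
β_Harlan = 0.376 × 50.80% / 23.66% = 0.8073
β_P = Σ w_i β_i = 0.20×0.4515 + 0.25×0.6590 + 0.40×0.7310 + 0.10×1.1144 + 0.05×0.8073 = 0.6993
E(R_P) = R_f + β_P × MRP = 4.7% + 0.6993 × 5.4% = 8.48%

8.48%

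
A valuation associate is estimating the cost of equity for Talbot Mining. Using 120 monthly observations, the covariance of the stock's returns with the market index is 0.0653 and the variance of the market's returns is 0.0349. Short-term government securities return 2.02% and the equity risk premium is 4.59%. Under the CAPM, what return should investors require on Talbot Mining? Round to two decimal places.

β = Cov(R_i, R_m) / Var(R_m) = 0.0653 / 0.0349 = 1.8711
E(R) = R_f + β × MRP = 2.02% + 1.8711 × 4.59% = 10.61%

10.61%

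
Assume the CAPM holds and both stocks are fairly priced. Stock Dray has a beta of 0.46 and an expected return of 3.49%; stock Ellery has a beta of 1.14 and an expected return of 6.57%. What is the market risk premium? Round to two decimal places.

4.53%

Both satisfy E(R) = R_f + β·MRP, so the slope of the SML is
MRP = (6.57% − 3.49%) / (1.14 − 0.46) = 3.08% / 0.68 = 4.5294%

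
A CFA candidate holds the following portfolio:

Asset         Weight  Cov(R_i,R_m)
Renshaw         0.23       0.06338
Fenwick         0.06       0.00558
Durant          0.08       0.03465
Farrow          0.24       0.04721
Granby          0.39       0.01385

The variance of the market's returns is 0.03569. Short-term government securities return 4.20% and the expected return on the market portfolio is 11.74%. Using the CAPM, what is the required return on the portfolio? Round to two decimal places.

11.47%

β_Renshaw = 0.06338 / 0.03569 = 1.7758
β_Fenwick = 0.00558 / 0.03569 = 0.1563
β_Durant = 0.03465 / 0.03569 = 0.9709
β_Farrow = 0.04721 / 0.03569 = 1.3228
β_Granby = 0.01385 / 0.03569 = 0.3881
β_P = Σ w_i β_i = 0.23×1.7758 + 0.06×0.1563 + 0.08×0.9709 + 0.24×1.3228 + 0.39×0.3881 = 0.9643
MRP = 11.74% − 4.20% = 7.54%
E(R_P) = R_f + β_P × MRP = 4.20% + 0.9643 × 7.54% = 11.47%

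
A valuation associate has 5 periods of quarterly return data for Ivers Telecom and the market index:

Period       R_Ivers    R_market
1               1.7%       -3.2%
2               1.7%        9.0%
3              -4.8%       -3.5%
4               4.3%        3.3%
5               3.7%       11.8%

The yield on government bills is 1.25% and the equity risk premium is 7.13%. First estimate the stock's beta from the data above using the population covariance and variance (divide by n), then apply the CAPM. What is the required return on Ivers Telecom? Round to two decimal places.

Mean R_i = (1.7 + 1.7 − 4.8 + 4.3 + 3.7) / 5 = 1.3200%
Mean R_m = (-3.2 + 9.0 − 3.5 + 3.3 + 11.8) / 5 = 3.4800%
Σ(R_i − R̄_i)(R_m − R̄_m) = 61.5420  ⇒  Cov = 61.5420 / 5 = 12.3084
Σ(R_m − R̄_m)² = 193.0680  ⇒  Var(R_m) = 193.0680 / 5 = 38.6136
β = Cov / Var(R_m) = 12.3084 / 38.6136 = 0.3188
E(R) = R_f + β × MRP = 1.25% + 0.3188 × 7.13% = 3.52%

3.52%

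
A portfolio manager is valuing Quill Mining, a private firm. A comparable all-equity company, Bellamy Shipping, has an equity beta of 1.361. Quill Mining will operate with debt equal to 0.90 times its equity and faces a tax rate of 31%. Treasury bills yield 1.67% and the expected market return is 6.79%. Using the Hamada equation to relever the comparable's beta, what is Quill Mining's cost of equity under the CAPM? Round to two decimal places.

β_L = β_U × [1 + (1 − t)(D/E)] = 1.361 × [1 + (1 − 0.31) × 0.90]
    = 1.361 × [1 + 0.69 × 0.90] = 1.361 × 1.6210 = 2.2062
MRP = 6.79% − 1.67% = 5.12%
E(R) = R_f + β_L × MRP = 1.67% + 2.2062 × 5.12% = 12.97%

12.97%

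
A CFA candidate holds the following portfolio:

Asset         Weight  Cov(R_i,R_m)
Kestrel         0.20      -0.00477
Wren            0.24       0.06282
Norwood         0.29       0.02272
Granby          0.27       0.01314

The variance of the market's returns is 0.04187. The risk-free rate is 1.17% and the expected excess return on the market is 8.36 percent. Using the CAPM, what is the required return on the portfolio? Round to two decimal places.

6.01%

β_Kestrel = -0.00477 / 0.04187 = -0.1139
β_Wren = 0.06282 / 0.04187 = 1.5004
β_Norwood = 0.02272 / 0.04187 = 0.5426
β_Granby = 0.01314 / 0.04187 = 0.3138
β_P = Σ w_i β_i = 0.20×-0.1139 + 0.24×1.5004 + 0.29×0.5426 + 0.27×0.3138 = 0.5794
E(R_P) = R_f + β_P × MRP = 1.17% + 0.5794 × 8.36% = 6.01%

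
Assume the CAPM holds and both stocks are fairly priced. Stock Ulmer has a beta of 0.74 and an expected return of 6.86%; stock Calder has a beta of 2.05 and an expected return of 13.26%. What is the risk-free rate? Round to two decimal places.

3.24%

Both satisfy E(R) = R_f + β·MRP, so the slope of the SML is
MRP = (13.26% − 6.86%) / (2.05 − 0.74) = 6.40% / 1.31 = 4.8855%
R_f = E(R_Ulmer) − β_Ulmer·MRP = 6.86% − 0.74 × 4.8855% = 3.2447%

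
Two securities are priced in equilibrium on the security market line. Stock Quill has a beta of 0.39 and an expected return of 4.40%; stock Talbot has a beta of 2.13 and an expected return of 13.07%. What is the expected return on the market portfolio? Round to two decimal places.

Both satisfy E(R) = R_f + β·MRP, so the slope of the SML is
MRP = (13.07% − 4.40%) / (2.13 − 0.39) = 8.67% / 1.74 = 4.9828%
R_f = E(R_Quill) − β_Quill·MRP = 4.40% − 0.39 × 4.9828% = 2.4567%
E(R_m) = R_f + MRP = 2.4567% + 4.9828% = 7.44%

7.44%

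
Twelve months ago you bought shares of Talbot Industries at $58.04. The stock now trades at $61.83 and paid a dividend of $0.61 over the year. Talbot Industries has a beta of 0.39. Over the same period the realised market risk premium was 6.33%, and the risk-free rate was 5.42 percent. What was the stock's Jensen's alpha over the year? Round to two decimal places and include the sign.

-0.31%

Realised HPR = (P1 + D1 − P0) / P0 = (61.83 + 0.61 − 58.04) / 58.04 = 4.40 / 58.04 = 7.5810%
CAPM required = R_f + β·MRP = 5.42% + 0.39 × 6.33% = 7.8887%
α = realised − required = 7.5810% − 7.8887% = -0.31%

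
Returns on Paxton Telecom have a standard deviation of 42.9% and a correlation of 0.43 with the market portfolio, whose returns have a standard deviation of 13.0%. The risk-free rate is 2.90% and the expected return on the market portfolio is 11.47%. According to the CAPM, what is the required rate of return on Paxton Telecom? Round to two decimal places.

15.06%

β = ρ × σ_i / σ_m = 0.43 × 42.9% / 13.0% = 1.4190
MRP = 11.47% − 2.90% = 8.57%
E(R) = 2.90% + 1.4190 × 8.57% = 15.06%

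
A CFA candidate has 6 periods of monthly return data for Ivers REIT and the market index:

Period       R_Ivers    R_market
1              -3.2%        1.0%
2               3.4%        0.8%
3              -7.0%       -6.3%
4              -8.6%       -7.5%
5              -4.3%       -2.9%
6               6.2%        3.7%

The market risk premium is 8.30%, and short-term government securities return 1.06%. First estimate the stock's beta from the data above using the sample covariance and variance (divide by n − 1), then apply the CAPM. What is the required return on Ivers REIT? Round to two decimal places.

Mean R_i = (-3.2 + 3.4 − 7.0 − 8.6 − 4.3 + 6.2) / 6 = -2.2500%
Mean R_m = (1.0 + 0.8 − 6.3 − 7.5 − 2.9 + 3.7) / 6 = -1.8667%
Σ(R_i − R̄_i)(R_m − R̄_m) = 118.3300  ⇒  Cov = 118.3300 / 5 = 23.6660
Σ(R_m − R̄_m)² = 98.7733  ⇒  Var(R_m) = 98.7733 / 5 = 19.7547
β = Cov / Var(R_m) = 23.6660 / 19.7547 = 1.1980
E(R) = R_f + β × MRP = 1.06% + 1.1980 × 8.30% = 11.00%

11.00%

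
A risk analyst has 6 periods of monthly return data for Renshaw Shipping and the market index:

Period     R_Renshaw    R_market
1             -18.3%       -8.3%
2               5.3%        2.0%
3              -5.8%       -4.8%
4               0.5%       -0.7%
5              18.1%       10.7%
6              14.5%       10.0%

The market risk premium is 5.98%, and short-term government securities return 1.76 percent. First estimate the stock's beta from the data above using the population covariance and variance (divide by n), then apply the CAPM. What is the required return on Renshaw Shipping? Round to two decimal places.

11.95%

Mean R_i = (-18.3 + 5.3 − 5.8 + 0.5 + 18.1 + 14.5) / 6 = 2.3833%
Mean R_m = (-8.3 + 2.0 − 4.8 − 0.7 + 10.7 + 10.0) / 6 = 1.4833%
Σ(R_i − R̄_i)(R_m − R̄_m) = 507.4383  ⇒  Cov = 507.4383 / 6 = 84.5731
Σ(R_m − R̄_m)² = 297.7083  ⇒  Var(R_m) = 297.7083 / 6 = 49.6181
β = Cov / Var(R_m) = 84.5731 / 49.6181 = 1.7045
E(R) = R_f + β × MRP = 1.76% + 1.7045 × 5.98% = 11.95%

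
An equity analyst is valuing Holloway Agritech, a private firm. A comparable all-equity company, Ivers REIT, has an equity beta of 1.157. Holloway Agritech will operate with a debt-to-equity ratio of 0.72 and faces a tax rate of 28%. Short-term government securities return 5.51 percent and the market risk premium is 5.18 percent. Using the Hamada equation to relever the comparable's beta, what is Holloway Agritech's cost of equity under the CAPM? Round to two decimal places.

14.61%

β_L = β_U × [1 + (1 − t)(D/E)] = 1.157 × [1 + (1 − 0.28) × 0.72]
    = 1.157 × [1 + 0.72 × 0.72] = 1.157 × 1.5184 = 1.7568
E(R) = R_f + β_L × MRP = 5.51% + 1.7568 × 5.18% = 14.61%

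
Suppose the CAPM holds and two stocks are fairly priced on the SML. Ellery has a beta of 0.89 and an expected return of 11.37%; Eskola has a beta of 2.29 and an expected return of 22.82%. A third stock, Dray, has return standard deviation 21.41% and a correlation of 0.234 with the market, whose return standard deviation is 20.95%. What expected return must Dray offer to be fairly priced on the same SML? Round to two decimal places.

MRP = (22.82% − 11.37%) / (2.29 − 0.89) = 8.1786%
R_f = 11.37% − 0.89 × 8.1786% = 4.0910%
β_Dray = ρ·σ_i/σ_m = 0.234 × 21.41 / 20.95 = 0.2391
E(R_Dray) = R_f + β × MRP = 4.0910% + 0.2391 × 8.1786% = 6.05%

6.05%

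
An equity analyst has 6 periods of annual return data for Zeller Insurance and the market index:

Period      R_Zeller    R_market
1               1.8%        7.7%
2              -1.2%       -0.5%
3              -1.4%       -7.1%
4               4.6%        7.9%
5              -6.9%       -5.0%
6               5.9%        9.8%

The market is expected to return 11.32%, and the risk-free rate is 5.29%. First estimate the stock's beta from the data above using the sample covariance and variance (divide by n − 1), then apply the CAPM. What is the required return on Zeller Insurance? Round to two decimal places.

Mean R_i = (1.8 − 1.2 − 1.4 + 4.6 − 6.9 + 5.9) / 6 = 0.4667%
Mean R_m = (7.7 − 0.5 − 7.1 + 7.9 − 5.0 + 9.8) / 6 = 2.1333%
Σ(R_i − R̄_i)(R_m − R̄_m) = 147.0867  ⇒  Cov = 147.0867 / 5 = 29.4173
Σ(R_m − R̄_m)² = 266.0933  ⇒  Var(R_m) = 266.0933 / 5 = 53.2187
β = Cov / Var(R_m) = 29.4173 / 53.2187 = 0.5528
MRP = 11.32% − 5.29% = 6.03%
E(R) = R_f + β × MRP = 5.29% + 0.5528 × 6.03% = 8.62%

8.62%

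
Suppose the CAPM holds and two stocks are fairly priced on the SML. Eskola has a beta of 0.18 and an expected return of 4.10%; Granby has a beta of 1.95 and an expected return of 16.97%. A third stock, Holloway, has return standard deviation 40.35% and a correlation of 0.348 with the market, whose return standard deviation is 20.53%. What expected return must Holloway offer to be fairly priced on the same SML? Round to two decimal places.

MRP = (16.97% − 4.10%) / (1.95 − 0.18) = 7.2712%
R_f = 4.10% − 0.18 × 7.2712% = 2.7912%
β_Holloway = ρ·σ_i/σ_m = 0.348 × 40.35 / 20.53 = 0.6840
E(R_Holloway) = R_f + β × MRP = 2.7912% + 0.6840 × 7.2712% = 7.76%

7.76%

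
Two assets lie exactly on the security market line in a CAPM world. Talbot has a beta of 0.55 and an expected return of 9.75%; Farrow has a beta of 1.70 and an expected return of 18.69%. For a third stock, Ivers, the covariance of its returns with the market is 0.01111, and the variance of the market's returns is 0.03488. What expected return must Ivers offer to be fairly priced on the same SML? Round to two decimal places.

7.95%

MRP = (18.69% − 9.75%) / (1.70 − 0.55) = 7.7739%
R_f = 9.75% − 0.55 × 7.7739% = 5.4744%
β_Ivers = Cov / Var(R_m) = 0.01111 / 0.03488 = 0.3185
E(R_Ivers) = R_f + β × MRP = 5.4744% + 0.3185 × 7.7739% = 7.95%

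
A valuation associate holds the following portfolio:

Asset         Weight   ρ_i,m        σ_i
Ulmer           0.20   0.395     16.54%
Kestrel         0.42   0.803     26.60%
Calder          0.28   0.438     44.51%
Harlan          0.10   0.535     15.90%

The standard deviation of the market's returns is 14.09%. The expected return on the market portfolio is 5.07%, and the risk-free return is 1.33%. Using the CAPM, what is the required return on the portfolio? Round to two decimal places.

β_Ulmer = 0.395 × 16.54% / 14.09% = 0.4637
β_Kestrel = 0.803 × 26.60% / 14.09% = 1.5160
β_Calder = 0.438 × 44.51% / 14.09% = 1.3836
β_Harlan = 0.535 × 15.90% / 14.09% = 0.6037
β_P = Σ w_i β_i = 0.20×0.4637 + 0.42×1.5160 + 0.28×1.3836 + 0.10×0.6037 = 1.1772
MRP = 5.07% − 1.33% = 3.74%
E(R_P) = R_f + β_P × MRP = 1.33% + 1.1772 × 3.74% = 5.73%

5.73%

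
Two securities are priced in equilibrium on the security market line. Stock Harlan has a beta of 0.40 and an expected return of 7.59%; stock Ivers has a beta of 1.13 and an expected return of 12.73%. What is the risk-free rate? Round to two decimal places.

Both satisfy E(R) = R_f + β·MRP, so the slope of the SML is
MRP = (12.73% − 7.59%) / (1.13 − 0.40) = 5.14% / 0.73 = 7.0411%
R_f = E(R_Harlan) − β_Harlan·MRP = 7.59% − 0.40 × 7.0411% = 4.7736%

4.77%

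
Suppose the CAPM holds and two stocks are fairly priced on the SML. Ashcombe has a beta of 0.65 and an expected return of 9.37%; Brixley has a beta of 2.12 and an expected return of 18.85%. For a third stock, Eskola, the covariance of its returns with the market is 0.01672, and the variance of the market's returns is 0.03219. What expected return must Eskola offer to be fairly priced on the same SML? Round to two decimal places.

MRP = (18.85% − 9.37%) / (2.12 − 0.65) = 6.4490%
R_f = 9.37% − 0.65 × 6.4490% = 5.1782%
β_Eskola = Cov / Var(R_m) = 0.01672 / 0.03219 = 0.5194
E(R_Eskola) = R_f + β × MRP = 5.1782% + 0.5194 × 6.4490% = 8.53%

8.53%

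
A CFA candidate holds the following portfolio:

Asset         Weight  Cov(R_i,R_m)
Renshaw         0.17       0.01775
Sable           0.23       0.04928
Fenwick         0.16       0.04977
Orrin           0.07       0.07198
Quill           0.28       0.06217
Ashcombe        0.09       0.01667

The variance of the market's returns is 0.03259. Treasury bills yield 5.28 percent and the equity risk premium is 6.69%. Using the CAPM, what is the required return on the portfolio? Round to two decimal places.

14.78%

β_Renshaw = 0.01775 / 0.03259 = 0.5446
β_Sable = 0.04928 / 0.03259 = 1.5121
β_Fenwick = 0.04977 / 0.03259 = 1.5272
β_Orrin = 0.07198 / 0.03259 = 2.2087
β_Quill = 0.06217 / 0.03259 = 1.9076
β_Ashcombe = 0.01667 / 0.03259 = 0.5115
β_P = Σ w_i β_i = 0.17×0.5446 + 0.23×1.5121 + 0.16×1.5272 + 0.07×2.2087 + 0.28×1.9076 + 0.09×0.5115 = 1.4195
E(R_P) = R_f + β_P × MRP = 5.28% + 1.4195 × 6.69% = 14.78%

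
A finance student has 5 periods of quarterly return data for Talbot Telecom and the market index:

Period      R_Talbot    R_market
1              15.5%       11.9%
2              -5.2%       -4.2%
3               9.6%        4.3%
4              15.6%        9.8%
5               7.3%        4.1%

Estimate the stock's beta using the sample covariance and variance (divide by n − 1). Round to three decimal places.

Mean R_i = (15.5 − 5.2 + 9.6 + 15.6 + 7.3) / 5 = 8.5600%
Mean R_m = (11.9 − 4.2 + 4.3 + 9.8 + 4.1) / 5 = 5.1800%
Σ(R_i − R̄_i)(R_m − R̄_m) = 208.6760  ⇒  Cov = 208.6760 / 4 = 52.1690
Σ(R_m − R̄_m)² = 156.4280  ⇒  Var(R_m) = 156.4280 / 4 = 39.1070
β = Cov / Var(R_m) = 52.1690 / 39.1070 = 1.3340

1.334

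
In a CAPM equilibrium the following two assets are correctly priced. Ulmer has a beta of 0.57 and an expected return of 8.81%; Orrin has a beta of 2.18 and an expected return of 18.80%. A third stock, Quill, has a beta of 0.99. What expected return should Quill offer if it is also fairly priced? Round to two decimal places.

MRP (SML slope) = (18.80% − 8.81%) / (2.18 − 0.57) = 9.99% / 1.61 = 6.2050%
R_f (intercept) = 8.81% − 0.57 × 6.2050% = 5.2732%
E(R_Quill) = R_f + β × MRP = 5.2732% + 0.99 × 6.2050% = 11.42%

11.42%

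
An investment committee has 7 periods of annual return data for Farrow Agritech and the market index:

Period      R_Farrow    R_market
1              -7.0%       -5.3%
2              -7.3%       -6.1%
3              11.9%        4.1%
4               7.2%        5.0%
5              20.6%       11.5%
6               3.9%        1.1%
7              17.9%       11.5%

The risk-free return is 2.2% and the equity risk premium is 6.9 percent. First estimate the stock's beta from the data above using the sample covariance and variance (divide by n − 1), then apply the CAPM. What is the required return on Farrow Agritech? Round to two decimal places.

Mean R_i = (-7.0 − 7.3 + 11.9 + 7.2 + 20.6 + 3.9 + 17.9) / 7 = 6.7429%
Mean R_m = (-5.3 − 6.1 + 4.1 + 5.0 + 11.5 + 1.1 + 11.5) / 7 = 3.1143%
Σ(R_i − R̄_i)(R_m − R̄_m) = 466.4657  ⇒  Cov = 466.4657 / 6 = 77.7443
Σ(R_m − R̄_m)² = 304.9286  ⇒  Var(R_m) = 304.9286 / 6 = 50.8214
β = Cov / Var(R_m) = 77.7443 / 50.8214 = 1.5298
E(R) = R_f + β × MRP = 2.2% + 1.5298 × 6.9% = 12.76%

12.76%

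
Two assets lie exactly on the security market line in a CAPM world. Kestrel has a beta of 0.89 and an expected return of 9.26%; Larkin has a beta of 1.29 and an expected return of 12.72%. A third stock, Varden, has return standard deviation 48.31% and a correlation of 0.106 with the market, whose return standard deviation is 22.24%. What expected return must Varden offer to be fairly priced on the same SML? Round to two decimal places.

3.55%

MRP = (12.72% − 9.26%) / (1.29 − 0.89) = 8.6500%
R_f = 9.26% − 0.89 × 8.6500% = 1.5615%
β_Varden = ρ·σ_i/σ_m = 0.106 × 48.31 / 22.24 = 0.2303
E(R_Varden) = R_f + β × MRP = 1.5615% + 0.2303 × 8.6500% = 3.55%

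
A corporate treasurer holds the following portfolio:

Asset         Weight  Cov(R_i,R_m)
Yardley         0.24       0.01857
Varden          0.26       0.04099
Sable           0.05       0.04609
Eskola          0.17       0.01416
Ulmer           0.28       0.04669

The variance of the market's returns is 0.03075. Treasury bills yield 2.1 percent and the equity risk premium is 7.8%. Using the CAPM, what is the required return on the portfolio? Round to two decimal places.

10.45%

β_Yardley = 0.01857 / 0.03075 = 0.6039
β_Varden = 0.04099 / 0.03075 = 1.3330
β_Sable = 0.04609 / 0.03075 = 1.4989
β_Eskola = 0.01416 / 0.03075 = 0.4605
β_Ulmer = 0.04669 / 0.03075 = 1.5184
β_P = Σ w_i β_i = 0.24×0.6039 + 0.26×1.3330 + 0.05×1.4989 + 0.17×0.4605 + 0.28×1.5184 = 1.0699
E(R_P) = R_f + β_P × MRP = 2.1% + 1.0699 × 7.8% = 10.45%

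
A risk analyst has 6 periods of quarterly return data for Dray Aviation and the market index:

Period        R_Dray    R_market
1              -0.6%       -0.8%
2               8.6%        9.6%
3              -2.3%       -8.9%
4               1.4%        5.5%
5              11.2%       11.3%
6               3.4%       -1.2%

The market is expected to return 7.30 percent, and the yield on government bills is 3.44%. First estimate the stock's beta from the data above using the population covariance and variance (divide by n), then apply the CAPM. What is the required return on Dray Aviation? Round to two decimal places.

5.79%

Mean R_i = (-0.6 + 8.6 − 2.3 + 1.4 + 11.2 + 3.4) / 6 = 3.6167%
Mean R_m = (-0.8 + 9.6 − 8.9 + 5.5 + 11.3 − 1.2) / 6 = 2.5833%
Σ(R_i − R̄_i)(R_m − R̄_m) = 177.6317  ⇒  Cov = 177.6317 / 6 = 29.6053
Σ(R_m − R̄_m)² = 291.3483  ⇒  Var(R_m) = 291.3483 / 6 = 48.5581
β = Cov / Var(R_m) = 29.6053 / 48.5581 = 0.6097
MRP = 7.30% − 3.44% = 3.86%
E(R) = R_f + β × MRP = 3.44% + 0.6097 × 3.86% = 5.79%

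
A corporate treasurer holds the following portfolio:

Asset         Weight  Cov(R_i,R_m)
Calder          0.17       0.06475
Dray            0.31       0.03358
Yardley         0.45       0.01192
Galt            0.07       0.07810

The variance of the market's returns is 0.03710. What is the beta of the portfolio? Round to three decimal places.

0.869

β_Calder = 0.06475 / 0.03710 = 1.7453
β_Dray = 0.03358 / 0.03710 = 0.9051
β_Yardley = 0.01192 / 0.03710 = 0.3213
β_Galt = 0.07810 / 0.03710 = 2.1051
β_P = Σ w_i β_i = 0.17×1.7453 + 0.31×0.9051 + 0.45×0.3213 + 0.07×2.1051 = 0.8692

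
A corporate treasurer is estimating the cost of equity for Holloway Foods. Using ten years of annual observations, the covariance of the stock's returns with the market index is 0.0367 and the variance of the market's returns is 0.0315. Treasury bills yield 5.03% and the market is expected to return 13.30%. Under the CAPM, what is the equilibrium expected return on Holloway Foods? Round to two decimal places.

14.67%

β = Cov(R_i, R_m) / Var(R_m) = 0.0367 / 0.0315 = 1.1651
MRP = 13.30% − 5.03% = 8.27%
E(R) = R_f + β × MRP = 5.03% + 1.1651 × 8.27% = 14.67%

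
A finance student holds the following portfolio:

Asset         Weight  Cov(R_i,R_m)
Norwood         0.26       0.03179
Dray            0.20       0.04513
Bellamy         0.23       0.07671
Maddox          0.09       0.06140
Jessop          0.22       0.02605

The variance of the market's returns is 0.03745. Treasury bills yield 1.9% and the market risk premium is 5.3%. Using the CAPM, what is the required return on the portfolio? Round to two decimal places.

8.44%

β_Norwood = 0.03179 / 0.03745 = 0.8489
β_Dray = 0.04513 / 0.03745 = 1.2051
β_Bellamy = 0.07671 / 0.03745 = 2.0483
β_Maddox = 0.06140 / 0.03745 = 1.6395
β_Jessop = 0.02605 / 0.03745 = 0.6956
β_P = Σ w_i β_i = 0.26×0.8489 + 0.20×1.2051 + 0.23×2.0483 + 0.09×1.6395 + 0.22×0.6956 = 1.2334
E(R_P) = R_f + β_P × MRP = 1.9% + 1.2334 × 5.3% = 8.44%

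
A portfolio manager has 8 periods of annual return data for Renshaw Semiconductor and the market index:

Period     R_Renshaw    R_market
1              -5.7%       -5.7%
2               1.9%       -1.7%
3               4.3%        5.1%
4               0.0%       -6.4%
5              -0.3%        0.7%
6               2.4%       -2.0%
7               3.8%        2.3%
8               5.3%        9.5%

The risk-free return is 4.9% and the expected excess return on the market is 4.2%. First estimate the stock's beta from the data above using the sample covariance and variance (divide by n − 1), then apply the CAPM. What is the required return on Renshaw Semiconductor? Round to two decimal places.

7.03%

Mean R_i = (-5.7 + 1.9 + 4.3 + 0.0 − 0.3 + 2.4 + 3.8 + 5.3) / 8 = 1.4625%
Mean R_m = (-5.7 − 1.7 + 5.1 − 6.4 + 0.7 − 2.0 + 2.3 + 9.5) / 8 = 0.2250%
Σ(R_i − R̄_i)(R_m − R̄_m) = 102.6375  ⇒  Cov = 102.6375 / 7 = 14.6625
Σ(R_m − R̄_m)² = 201.9750  ⇒  Var(R_m) = 201.9750 / 7 = 28.8536
β = Cov / Var(R_m) = 14.6625 / 28.8536 = 0.5082
E(R) = R_f + β × MRP = 4.9% + 0.5082 × 4.2% = 7.03%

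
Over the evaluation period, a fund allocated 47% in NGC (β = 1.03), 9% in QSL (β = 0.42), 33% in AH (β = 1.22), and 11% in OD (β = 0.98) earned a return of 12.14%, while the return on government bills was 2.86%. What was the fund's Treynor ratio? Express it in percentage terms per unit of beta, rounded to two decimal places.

8.99%

β_P = 0.47×1.03 + 0.09×0.42 + 0.33×1.22 + 0.11×0.98 = 1.0323
Treynor = (R_P − R_f) / β_P = (12.14% − 2.86%) / 1.0323 = 9.28% / 1.0323 = 8.99%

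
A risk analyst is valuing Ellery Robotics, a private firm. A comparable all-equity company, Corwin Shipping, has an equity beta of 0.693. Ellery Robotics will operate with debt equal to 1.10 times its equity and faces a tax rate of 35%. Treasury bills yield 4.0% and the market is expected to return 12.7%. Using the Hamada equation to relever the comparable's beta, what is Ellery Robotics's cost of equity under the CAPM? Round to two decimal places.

14.34%

β_L = β_U × [1 + (1 − t)(D/E)] = 0.693 × [1 + (1 − 0.35) × 1.10]
    = 0.693 × [1 + 0.65 × 1.10] = 0.693 × 1.7150 = 1.1885
MRP = 12.7% − 4.0% = 8.70%
E(R) = R_f + β_L × MRP = 4.0% + 1.1885 × 8.7% = 14.34%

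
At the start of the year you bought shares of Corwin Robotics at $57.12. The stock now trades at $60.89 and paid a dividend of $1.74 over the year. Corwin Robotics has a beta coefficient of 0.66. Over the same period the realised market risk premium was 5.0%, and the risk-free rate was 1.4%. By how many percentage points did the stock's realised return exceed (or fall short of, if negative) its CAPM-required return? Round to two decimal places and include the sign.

+4.95%

Realised HPR = (P1 + D1 − P0) / P0 = (60.89 + 1.74 − 57.12) / 57.12 = 5.51 / 57.12 = 9.6464%
CAPM required = R_f + β·MRP = 1.4% + 0.66 × 5.0% = 4.7000%
α = realised − required = 9.6464% − 4.7000% = +4.95%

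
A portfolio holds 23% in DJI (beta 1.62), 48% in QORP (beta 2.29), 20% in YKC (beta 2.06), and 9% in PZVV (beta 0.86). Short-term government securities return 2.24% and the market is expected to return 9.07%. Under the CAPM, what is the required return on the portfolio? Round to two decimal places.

β_P = Σ w_i β_i = 0.23×1.62 + 0.48×2.29 + 0.20×2.06 + 0.09×0.86 = 1.9612
MRP = 9.07% − 2.24% = 6.83%
E(R_P) = R_f + β_P × MRP = 2.24% + 1.9612 × 6.83% = 15.63%

15.63%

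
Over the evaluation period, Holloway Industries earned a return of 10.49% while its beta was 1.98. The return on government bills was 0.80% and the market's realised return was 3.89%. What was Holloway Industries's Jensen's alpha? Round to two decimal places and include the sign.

+3.57%

Market excess return = 3.89% − 0.80% = 3.09%
CAPM benchmark = R_f + β(R_m − R_f) = 0.80% + 1.98 × 3.09% = 6.9182%
α = actual − benchmark = 10.49% − 6.9182% = +3.57%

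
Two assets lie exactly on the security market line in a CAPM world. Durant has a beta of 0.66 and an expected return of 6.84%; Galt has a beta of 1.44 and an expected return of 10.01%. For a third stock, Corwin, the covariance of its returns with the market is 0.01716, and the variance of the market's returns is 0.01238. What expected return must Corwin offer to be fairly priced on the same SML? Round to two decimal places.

9.79%

MRP = (10.01% − 6.84%) / (1.44 − 0.66) = 4.0641%
R_f = 6.84% − 0.66 × 4.0641% = 4.1577%
β_Corwin = Cov / Var(R_m) = 0.01716 / 0.01238 = 1.3861
E(R_Corwin) = R_f + β × MRP = 4.1577% + 1.3861 × 4.0641% = 9.79%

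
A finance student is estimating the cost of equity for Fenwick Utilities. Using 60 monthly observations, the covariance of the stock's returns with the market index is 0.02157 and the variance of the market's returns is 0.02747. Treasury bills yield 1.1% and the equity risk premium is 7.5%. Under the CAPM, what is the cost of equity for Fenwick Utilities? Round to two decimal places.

β = Cov(R_i, R_m) / Var(R_m) = 0.02157 / 0.02747 = 0.7852
E(R) = R_f + β × MRP = 1.1% + 0.7852 × 7.5% = 6.99%

6.99%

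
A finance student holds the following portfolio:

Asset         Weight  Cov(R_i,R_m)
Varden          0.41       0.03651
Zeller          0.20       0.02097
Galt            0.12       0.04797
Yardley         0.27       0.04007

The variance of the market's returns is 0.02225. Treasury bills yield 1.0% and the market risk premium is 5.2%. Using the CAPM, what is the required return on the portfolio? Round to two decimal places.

β_Varden = 0.03651 / 0.02225 = 1.6409
β_Zeller = 0.02097 / 0.02225 = 0.9425
β_Galt = 0.04797 / 0.02225 = 2.1560
β_Yardley = 0.04007 / 0.02225 = 1.8009
β_P = Σ w_i β_i = 0.41×1.6409 + 0.20×0.9425 + 0.12×2.1560 + 0.27×1.8009 = 1.6062
E(R_P) = R_f + β_P × MRP = 1.0% + 1.6062 × 5.2% = 9.35%

9.35%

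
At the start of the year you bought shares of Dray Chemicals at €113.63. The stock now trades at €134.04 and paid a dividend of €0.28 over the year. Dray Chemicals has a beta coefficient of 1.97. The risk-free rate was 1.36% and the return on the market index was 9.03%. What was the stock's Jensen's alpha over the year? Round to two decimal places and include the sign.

Realised HPR = (P1 + D1 − P0) / P0 = (134.04 + 0.28 − 113.63) / 113.63 = 20.69 / 113.63 = 18.2082%
MRP = 9.03% − 1.36% = 7.67%
CAPM required = R_f + β·MRP = 1.36% + 1.97 × 7.67% = 16.4699%
α = realised − required = 18.2082% − 16.4699% = +1.74%

+1.74%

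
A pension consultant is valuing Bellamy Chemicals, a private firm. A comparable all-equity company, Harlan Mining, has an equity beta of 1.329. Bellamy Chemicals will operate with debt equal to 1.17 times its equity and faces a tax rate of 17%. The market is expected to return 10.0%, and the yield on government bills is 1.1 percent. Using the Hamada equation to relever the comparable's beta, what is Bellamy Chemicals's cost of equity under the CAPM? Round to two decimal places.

β_L = β_U × [1 + (1 − t)(D/E)] = 1.329 × [1 + (1 − 0.17) × 1.17]
    = 1.329 × [1 + 0.83 × 1.17] = 1.329 × 1.9711 = 2.6196
MRP = 10.0% − 1.1% = 8.90%
E(R) = R_f + β_L × MRP = 1.1% + 2.6196 × 8.9% = 24.41%

24.41%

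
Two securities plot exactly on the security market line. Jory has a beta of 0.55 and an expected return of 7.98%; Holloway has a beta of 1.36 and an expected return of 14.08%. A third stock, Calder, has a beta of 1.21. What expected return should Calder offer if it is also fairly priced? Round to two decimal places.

12.95%

MRP (SML slope) = (14.08% − 7.98%) / (1.36 − 0.55) = 6.10% / 0.81 = 7.5309%
R_f (intercept) = 7.98% − 0.55 × 7.5309% = 3.8380%
E(R_Calder) = R_f + β × MRP = 3.8380% + 1.21 × 7.5309% = 12.95%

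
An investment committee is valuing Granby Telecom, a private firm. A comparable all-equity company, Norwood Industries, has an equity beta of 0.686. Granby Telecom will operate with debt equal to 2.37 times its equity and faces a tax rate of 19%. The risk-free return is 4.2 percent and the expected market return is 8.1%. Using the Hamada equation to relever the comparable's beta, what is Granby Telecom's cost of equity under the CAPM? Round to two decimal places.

β_L = β_U × [1 + (1 − t)(D/E)] = 0.686 × [1 + (1 − 0.19) × 2.37]
    = 0.686 × [1 + 0.81 × 2.37] = 0.686 × 2.9197 = 2.0029
MRP = 8.1% − 4.2% = 3.90%
E(R) = R_f + β_L × MRP = 4.2% + 2.0029 × 3.9% = 12.01%

12.01%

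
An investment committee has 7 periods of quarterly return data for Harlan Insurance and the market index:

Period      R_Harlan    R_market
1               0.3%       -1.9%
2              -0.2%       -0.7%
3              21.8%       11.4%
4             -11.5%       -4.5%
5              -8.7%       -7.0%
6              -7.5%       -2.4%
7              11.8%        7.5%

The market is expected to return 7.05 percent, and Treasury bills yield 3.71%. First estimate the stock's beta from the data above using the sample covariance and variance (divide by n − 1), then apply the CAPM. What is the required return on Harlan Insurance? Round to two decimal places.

Mean R_i = (0.3 − 0.2 + 21.8 − 11.5 − 8.7 − 7.5 + 11.8) / 7 = 0.8571%
Mean R_m = (-1.9 − 0.7 + 11.4 − 4.5 − 7.0 − 2.4 + 7.5) / 7 = 0.3429%
Σ(R_i − R̄_i)(R_m − R̄_m) = 465.1829  ⇒  Cov = 465.1829 / 6 = 77.5305
Σ(R_m − R̄_m)² = 264.4971  ⇒  Var(R_m) = 264.4971 / 6 = 44.0829
β = Cov / Var(R_m) = 77.5305 / 44.0829 = 1.7587
MRP = 7.05% − 3.71% = 3.34%
E(R) = R_f + β × MRP = 3.71% + 1.7587 × 3.34% = 9.58%

9.58%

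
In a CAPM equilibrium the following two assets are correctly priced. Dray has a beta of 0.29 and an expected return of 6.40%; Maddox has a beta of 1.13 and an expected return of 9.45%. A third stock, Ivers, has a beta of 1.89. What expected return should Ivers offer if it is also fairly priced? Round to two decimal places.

MRP (SML slope) = (9.45% − 6.40%) / (1.13 − 0.29) = 3.05% / 0.84 = 3.6310%
R_f (intercept) = 6.40% − 0.29 × 3.6310% = 5.3470%
E(R_Ivers) = R_f + β × MRP = 5.3470% + 1.89 × 3.6310% = 12.21%

12.21%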